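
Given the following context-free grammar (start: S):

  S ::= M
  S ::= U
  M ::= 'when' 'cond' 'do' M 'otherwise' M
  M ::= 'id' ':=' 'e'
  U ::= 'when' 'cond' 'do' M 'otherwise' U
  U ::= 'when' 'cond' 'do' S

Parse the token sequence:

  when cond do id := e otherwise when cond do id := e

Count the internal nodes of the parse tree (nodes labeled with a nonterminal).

6

[S [U when cond do [M id := e] otherwise [U when cond do [S [M id := e]]]]]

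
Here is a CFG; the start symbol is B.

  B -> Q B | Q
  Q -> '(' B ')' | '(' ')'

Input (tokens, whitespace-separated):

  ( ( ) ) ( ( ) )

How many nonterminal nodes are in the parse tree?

[B [Q ( [B [Q ( )]] )] [B [Q ( [B [Q ( )]] )]]]

8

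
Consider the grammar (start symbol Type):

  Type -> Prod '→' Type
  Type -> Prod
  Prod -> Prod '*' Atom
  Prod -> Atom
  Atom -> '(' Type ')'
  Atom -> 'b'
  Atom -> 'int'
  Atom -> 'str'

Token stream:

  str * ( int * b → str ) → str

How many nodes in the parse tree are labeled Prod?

[Type [Prod [Prod [Atom str]] * [Atom ( [Type [Prod [Prod [Atom int]] * [Atom b]] → [Type [Prod [Atom str]]]] )]] → [Type [Prod [Atom str]]]]

6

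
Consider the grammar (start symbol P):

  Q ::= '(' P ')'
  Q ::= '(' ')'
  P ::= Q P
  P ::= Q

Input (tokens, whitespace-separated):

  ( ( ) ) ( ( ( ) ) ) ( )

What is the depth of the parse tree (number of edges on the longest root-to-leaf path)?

7

[P [Q ( [P [Q ( )]] )] [P [Q ( [P [Q ( [P [Q ( )]] )]] )] [P [Q ( )]]]]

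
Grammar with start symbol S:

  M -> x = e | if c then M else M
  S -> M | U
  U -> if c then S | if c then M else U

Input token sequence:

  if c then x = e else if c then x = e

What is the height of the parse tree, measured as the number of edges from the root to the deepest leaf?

5

[S [U if c then [M x = e] else [U if c then [S [M x = e]]]]]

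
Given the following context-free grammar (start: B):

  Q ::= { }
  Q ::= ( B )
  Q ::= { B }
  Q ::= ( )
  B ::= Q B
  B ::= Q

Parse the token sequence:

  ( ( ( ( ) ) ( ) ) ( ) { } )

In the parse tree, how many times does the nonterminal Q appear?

7

[B [Q ( [B [Q ( [B [Q ( [B [Q ( )]] )] [B [Q ( )]]] )] [B [Q ( )] [B [Q { }]]]] )]]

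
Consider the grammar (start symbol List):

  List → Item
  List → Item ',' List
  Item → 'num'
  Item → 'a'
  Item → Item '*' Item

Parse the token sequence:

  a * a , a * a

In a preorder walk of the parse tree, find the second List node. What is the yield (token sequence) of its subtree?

[List [Item [Item a] * [Item a]] , [List [Item [Item a] * [Item a]]]]

a * a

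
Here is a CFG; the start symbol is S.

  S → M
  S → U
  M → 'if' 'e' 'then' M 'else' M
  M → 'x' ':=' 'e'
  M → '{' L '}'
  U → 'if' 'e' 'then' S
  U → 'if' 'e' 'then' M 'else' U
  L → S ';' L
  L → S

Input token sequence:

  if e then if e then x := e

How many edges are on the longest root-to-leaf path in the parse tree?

[S [U if e then [S [U if e then [S [M x := e]]]]]]

6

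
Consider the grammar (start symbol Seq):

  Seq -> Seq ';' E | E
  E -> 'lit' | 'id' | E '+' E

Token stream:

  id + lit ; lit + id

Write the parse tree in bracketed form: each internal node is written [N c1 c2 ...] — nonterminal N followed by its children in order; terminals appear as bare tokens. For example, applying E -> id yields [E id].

Seq
Seq ; E
E ; E
E + E ; E
id + E ; E
id + lit ; E
id + lit ; E + E
id + lit ; lit + E
id + lit ; lit + id

[Seq [Seq [E [E id] + [E lit]]] ; [E [E lit] + [E id]]]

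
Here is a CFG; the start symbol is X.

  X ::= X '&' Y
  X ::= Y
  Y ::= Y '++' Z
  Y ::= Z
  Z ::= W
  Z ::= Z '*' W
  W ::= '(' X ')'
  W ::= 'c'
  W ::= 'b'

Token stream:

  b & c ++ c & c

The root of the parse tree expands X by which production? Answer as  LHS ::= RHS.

[X [X [X [Y [Z [W b]]]] & [Y [Y [Z [W c]]] ++ [Z [W c]]]] & [Y [Z [W c]]]]

X ::= X '&' Y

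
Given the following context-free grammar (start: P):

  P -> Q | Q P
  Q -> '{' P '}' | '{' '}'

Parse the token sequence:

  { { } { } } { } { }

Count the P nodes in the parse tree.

[P [Q { [P [Q { }] [P [Q { }]]] }] [P [Q { }] [P [Q { }]]]]

5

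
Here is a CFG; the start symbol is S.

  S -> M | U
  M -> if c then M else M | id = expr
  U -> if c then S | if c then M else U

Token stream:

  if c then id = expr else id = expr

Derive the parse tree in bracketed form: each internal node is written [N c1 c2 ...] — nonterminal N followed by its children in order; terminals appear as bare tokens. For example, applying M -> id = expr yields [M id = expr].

S
M
if c then M else M
if c then id = expr else M
if c then id = expr else id = expr

[S [M if c then [M id = expr] else [M id = expr]]]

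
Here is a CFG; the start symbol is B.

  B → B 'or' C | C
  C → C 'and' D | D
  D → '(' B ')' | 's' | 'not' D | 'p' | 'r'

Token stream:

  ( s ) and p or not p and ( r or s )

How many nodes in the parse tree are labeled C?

7

[B [B [C [C [D ( [B [C [D s]]] )]] and [D p]]] or [C [C [D not [D p]]] and [D ( [B [B [C [D r]]] or [C [D s]]] )]]]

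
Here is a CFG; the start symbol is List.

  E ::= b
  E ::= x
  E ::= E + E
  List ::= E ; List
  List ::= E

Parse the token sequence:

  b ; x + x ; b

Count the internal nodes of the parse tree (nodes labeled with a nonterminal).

8

[List [E b] ; [List [E [E x] + [E x]] ; [List [E b]]]]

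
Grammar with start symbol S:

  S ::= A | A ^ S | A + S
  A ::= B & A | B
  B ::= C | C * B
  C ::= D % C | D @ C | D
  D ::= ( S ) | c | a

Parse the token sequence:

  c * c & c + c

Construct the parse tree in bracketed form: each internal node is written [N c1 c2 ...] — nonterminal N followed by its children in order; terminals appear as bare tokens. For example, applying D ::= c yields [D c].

[S [A [B [C [D c]] * [B [C [D c]]]] & [A [B [C [D c]]]]] + [S [A [B [C [D c]]]]]]

S
A + S
B & A + S
C * B & A + S
D * B & A + S
c * B & A + S
c * C & A + S
c * D & A + S
c * c & A + S
c * c & B + S
c * c & C + S
c * c & D + S
c * c & c + S
c * c & c + A
c * c & c + B
c * c & c + C
c * c & c + D
c * c & c + c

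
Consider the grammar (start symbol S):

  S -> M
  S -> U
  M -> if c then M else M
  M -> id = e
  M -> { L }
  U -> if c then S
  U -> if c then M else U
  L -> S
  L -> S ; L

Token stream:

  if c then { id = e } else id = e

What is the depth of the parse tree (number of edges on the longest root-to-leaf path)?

6

[S [M if c then [M { [L [S [M id = e]]] }] else [M id = e]]]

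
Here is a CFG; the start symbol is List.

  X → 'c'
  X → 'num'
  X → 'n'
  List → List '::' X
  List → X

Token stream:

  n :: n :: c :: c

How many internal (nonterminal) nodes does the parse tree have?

[List [List [List [List [X n]] :: [X n]] :: [X c]] :: [X c]]

8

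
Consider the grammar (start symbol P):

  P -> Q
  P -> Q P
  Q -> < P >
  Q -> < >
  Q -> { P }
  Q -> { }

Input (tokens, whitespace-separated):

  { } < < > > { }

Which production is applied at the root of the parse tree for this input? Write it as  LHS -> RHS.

P -> Q P

[P [Q { }] [P [Q < [P [Q < >]] >] [P [Q { }]]]]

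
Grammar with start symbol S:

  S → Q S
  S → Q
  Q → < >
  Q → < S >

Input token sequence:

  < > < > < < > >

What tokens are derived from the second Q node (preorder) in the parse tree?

< >

[S [Q < >] [S [Q < >] [S [Q < [S [Q < >]] >]]]]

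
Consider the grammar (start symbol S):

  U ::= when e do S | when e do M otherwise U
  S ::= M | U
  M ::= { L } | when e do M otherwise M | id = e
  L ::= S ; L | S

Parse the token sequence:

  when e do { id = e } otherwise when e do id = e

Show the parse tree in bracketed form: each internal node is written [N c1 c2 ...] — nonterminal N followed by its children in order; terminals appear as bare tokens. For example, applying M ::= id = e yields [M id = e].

[S [U when e do [M { [L [S [M id = e]]] }] otherwise [U when e do [S [M id = e]]]]]

S
U
when e do M otherwise U
when e do { L } otherwise U
when e do { S } otherwise U
when e do { M } otherwise U
when e do { id = e } otherwise U
when e do { id = e } otherwise when e do S
when e do { id = e } otherwise when e do M
when e do { id = e } otherwise when e do id = e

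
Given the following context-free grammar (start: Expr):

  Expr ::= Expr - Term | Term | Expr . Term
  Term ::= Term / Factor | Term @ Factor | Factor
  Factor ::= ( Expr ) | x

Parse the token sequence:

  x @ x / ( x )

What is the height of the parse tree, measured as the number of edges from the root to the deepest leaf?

6

[Expr [Term [Term [Term [Factor x]] @ [Factor x]] / [Factor ( [Expr [Term [Factor x]]] )]]]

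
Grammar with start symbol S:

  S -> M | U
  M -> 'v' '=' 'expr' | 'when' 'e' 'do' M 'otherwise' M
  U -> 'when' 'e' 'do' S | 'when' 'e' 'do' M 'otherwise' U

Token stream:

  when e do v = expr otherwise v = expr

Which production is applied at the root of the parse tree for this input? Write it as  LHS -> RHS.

[S [M when e do [M v = expr] otherwise [M v = expr]]]

S -> M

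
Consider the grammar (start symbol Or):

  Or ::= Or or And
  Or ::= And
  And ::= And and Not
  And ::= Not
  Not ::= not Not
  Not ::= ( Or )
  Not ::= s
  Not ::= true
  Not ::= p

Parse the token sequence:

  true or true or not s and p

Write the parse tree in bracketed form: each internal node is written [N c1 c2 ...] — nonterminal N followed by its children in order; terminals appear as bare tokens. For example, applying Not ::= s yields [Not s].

Or
Or or And
Or or And or And
And or And or And
Not or And or And
true or And or And
true or Not or And
true or true or And
true or true or And and Not
true or true or Not and Not
true or true or not Not and Not
true or true or not s and Not
true or true or not s and p

[Or [Or [Or [And [Not true]]] or [And [Not true]]] or [And [And [Not not [Not s]]] and [Not p]]]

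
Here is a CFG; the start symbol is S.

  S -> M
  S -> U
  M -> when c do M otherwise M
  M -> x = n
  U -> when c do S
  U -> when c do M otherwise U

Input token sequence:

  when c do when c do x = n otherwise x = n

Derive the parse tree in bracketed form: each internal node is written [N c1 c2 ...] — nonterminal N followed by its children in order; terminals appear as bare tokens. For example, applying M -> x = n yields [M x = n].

S
U
when c do S
when c do M
when c do when c do M otherwise M
when c do when c do x = n otherwise M
when c do when c do x = n otherwise x = n

[S [U when c do [S [M when c do [M x = n] otherwise [M x = n]]]]]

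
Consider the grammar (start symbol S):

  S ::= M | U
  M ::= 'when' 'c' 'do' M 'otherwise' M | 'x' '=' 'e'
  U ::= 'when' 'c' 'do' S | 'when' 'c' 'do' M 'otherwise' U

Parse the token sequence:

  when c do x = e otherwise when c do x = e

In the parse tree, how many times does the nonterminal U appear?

2

[S [U when c do [M x = e] otherwise [U when c do [S [M x = e]]]]]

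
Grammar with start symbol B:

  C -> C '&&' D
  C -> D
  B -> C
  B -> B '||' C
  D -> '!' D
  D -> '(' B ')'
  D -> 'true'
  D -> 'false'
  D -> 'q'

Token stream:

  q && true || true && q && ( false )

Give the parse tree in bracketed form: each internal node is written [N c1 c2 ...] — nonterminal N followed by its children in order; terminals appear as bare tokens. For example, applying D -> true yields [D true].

B
B || C
C || C
C && D || C
D && D || C
q && D || C
q && true || C
q && true || C && D
q && true || C && D && D
q && true || D && D && D
q && true || true && D && D
q && true || true && q && D
q && true || true && q && ( B )
q && true || true && q && ( C )
q && true || true && q && ( D )
q && true || true && q && ( false )

[B [B [C [C [D q]] && [D true]]] || [C [C [C [D true]] && [D q]] && [D ( [B [C [D false]]] )]]]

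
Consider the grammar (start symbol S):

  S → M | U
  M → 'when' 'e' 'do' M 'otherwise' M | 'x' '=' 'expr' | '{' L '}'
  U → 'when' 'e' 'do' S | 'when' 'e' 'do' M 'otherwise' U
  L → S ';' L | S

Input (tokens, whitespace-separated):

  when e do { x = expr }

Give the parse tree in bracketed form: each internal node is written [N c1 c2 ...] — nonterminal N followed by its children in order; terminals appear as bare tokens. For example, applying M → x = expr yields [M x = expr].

S
U
when e do S
when e do M
when e do { L }
when e do { S }
when e do { M }
when e do { x = expr }

[S [U when e do [S [M { [L [S [M x = expr]]] }]]]]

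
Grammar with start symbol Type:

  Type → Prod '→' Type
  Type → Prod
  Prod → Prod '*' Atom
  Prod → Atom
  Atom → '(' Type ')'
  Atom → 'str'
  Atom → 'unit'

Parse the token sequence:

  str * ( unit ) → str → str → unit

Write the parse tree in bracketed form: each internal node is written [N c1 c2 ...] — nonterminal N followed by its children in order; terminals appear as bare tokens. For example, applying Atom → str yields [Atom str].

Type
Prod → Type
Prod * Atom → Type
Atom * Atom → Type
str * Atom → Type
str * ( Type ) → Type
str * ( Prod ) → Type
str * ( Atom ) → Type
str * ( unit ) → Type
str * ( unit ) → Prod → Type
str * ( unit ) → Atom → Type
str * ( unit ) → str → Type
str * ( unit ) → str → Prod → Type
str * ( unit ) → str → Atom → Type
str * ( unit ) → str → str → Type
str * ( unit ) → str → str → Prod
str * ( unit ) → str → str → Atom
str * ( unit ) → str → str → unit

[Type [Prod [Prod [Atom str]] * [Atom ( [Type [Prod [Atom unit]]] )]] → [Type [Prod [Atom str]] → [Type [Prod [Atom str]] → [Type [Prod [Atom unit]]]]]]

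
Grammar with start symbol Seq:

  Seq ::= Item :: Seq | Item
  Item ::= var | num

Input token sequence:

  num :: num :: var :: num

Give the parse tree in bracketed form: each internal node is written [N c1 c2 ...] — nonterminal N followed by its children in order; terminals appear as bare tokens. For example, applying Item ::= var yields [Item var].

[Seq [Item num] :: [Seq [Item num] :: [Seq [Item var] :: [Seq [Item num]]]]]

Seq
Item :: Seq
num :: Seq
num :: Item :: Seq
num :: num :: Seq
num :: num :: Item :: Seq
num :: num :: var :: Seq
num :: num :: var :: Item
num :: num :: var :: num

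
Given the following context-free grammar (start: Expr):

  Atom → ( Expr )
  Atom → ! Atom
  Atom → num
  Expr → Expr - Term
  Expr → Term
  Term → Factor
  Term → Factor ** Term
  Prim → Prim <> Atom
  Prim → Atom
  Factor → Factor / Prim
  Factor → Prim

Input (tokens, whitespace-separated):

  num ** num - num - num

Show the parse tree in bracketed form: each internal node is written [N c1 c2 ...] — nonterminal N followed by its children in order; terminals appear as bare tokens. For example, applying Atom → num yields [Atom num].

[Expr [Expr [Expr [Term [Factor [Prim [Atom num]]] ** [Term [Factor [Prim [Atom num]]]]]] - [Term [Factor [Prim [Atom num]]]]] - [Term [Factor [Prim [Atom num]]]]]

Expr
Expr - Term
Expr - Term - Term
Term - Term - Term
Factor ** Term - Term - Term
Prim ** Term - Term - Term
Atom ** Term - Term - Term
num ** Term - Term - Term
num ** Factor - Term - Term
num ** Prim - Term - Term
num ** Atom - Term - Term
num ** num - Term - Term
num ** num - Factor - Term
num ** num - Prim - Term
num ** num - Atom - Term
num ** num - num - Term
num ** num - num - Factor
num ** num - num - Prim
num ** num - num - Atom
num ** num - num - num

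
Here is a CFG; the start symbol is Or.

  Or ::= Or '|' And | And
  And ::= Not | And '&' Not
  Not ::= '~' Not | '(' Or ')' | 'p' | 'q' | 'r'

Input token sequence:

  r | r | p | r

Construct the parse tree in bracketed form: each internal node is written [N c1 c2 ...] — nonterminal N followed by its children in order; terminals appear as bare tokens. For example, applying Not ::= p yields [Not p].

[Or [Or [Or [Or [And [Not r]]] | [And [Not r]]] | [And [Not p]]] | [And [Not r]]]

Or
Or | And
Or | And | And
Or | And | And | And
And | And | And | And
Not | And | And | And
r | And | And | And
r | Not | And | And
r | r | And | And
r | r | Not | And
r | r | p | And
r | r | p | Not
r | r | p | r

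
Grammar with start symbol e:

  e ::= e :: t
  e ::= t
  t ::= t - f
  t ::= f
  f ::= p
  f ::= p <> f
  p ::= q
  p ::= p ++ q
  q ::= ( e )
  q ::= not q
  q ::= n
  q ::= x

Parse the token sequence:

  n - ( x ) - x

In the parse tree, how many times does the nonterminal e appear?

2

[e [t [t [t [f [p [q n]]]] - [f [p [q ( [e [t [f [p [q x]]]]] )]]]] - [f [p [q x]]]]]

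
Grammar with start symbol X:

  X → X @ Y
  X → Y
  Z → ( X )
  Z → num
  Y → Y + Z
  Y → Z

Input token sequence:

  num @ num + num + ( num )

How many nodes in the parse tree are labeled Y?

5

[X [X [Y [Z num]]] @ [Y [Y [Y [Z num]] + [Z num]] + [Z ( [X [Y [Z num]]] )]]]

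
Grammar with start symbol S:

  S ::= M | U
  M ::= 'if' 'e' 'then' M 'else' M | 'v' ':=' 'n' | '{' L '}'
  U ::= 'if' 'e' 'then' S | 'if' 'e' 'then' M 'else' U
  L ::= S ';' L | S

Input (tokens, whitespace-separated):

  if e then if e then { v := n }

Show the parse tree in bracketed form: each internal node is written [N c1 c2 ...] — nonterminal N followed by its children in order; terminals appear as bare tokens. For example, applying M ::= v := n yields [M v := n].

[S [U if e then [S [U if e then [S [M { [L [S [M v := n]]] }]]]]]]

S
U
if e then S
if e then U
if e then if e then S
if e then if e then M
if e then if e then { L }
if e then if e then { S }
if e then if e then { M }
if e then if e then { v := n }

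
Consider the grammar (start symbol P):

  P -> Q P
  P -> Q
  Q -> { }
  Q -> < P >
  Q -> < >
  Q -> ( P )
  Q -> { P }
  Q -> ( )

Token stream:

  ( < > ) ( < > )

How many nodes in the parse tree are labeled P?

4

[P [Q ( [P [Q < >]] )] [P [Q ( [P [Q < >]] )]]]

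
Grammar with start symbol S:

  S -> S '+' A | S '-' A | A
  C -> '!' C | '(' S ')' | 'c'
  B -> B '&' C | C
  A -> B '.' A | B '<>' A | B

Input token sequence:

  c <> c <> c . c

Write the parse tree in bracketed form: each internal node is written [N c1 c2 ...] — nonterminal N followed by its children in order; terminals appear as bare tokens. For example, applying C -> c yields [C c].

[S [A [B [C c]] <> [A [B [C c]] <> [A [B [C c]] . [A [B [C c]]]]]]]

S
A
B <> A
C <> A
c <> A
c <> B <> A
c <> C <> A
c <> c <> A
c <> c <> B . A
c <> c <> C . A
c <> c <> c . A
c <> c <> c . B
c <> c <> c . C
c <> c <> c . c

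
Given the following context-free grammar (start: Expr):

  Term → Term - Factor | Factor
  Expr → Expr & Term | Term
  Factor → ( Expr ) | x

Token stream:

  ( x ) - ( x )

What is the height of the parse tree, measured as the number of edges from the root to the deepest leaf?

7

[Expr [Term [Term [Factor ( [Expr [Term [Factor x]]] )]] - [Factor ( [Expr [Term [Factor x]]] )]]]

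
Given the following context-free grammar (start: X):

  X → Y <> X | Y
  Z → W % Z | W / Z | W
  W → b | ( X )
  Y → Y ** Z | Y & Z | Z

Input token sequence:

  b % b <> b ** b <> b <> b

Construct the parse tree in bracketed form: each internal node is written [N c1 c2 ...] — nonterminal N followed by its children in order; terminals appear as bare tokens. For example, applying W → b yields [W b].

X
Y <> X
Z <> X
W % Z <> X
b % Z <> X
b % W <> X
b % b <> X
b % b <> Y <> X
b % b <> Y ** Z <> X
b % b <> Z ** Z <> X
b % b <> W ** Z <> X
b % b <> b ** Z <> X
b % b <> b ** W <> X
b % b <> b ** b <> X
b % b <> b ** b <> Y <> X
b % b <> b ** b <> Z <> X
b % b <> b ** b <> W <> X
b % b <> b ** b <> b <> X
b % b <> b ** b <> b <> Y
b % b <> b ** b <> b <> Z
b % b <> b ** b <> b <> W
b % b <> b ** b <> b <> b

[X [Y [Z [W b] % [Z [W b]]]] <> [X [Y [Y [Z [W b]]] ** [Z [W b]]] <> [X [Y [Z [W b]]] <> [X [Y [Z [W b]]]]]]]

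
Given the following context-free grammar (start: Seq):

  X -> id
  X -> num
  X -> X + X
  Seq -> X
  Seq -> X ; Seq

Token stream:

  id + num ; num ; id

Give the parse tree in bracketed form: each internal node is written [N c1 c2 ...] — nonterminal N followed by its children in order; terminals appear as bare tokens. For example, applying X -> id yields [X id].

[Seq [X [X id] + [X num]] ; [Seq [X num] ; [Seq [X id]]]]

Seq
X ; Seq
X + X ; Seq
id + X ; Seq
id + num ; Seq
id + num ; X ; Seq
id + num ; num ; Seq
id + num ; num ; X
id + num ; num ; id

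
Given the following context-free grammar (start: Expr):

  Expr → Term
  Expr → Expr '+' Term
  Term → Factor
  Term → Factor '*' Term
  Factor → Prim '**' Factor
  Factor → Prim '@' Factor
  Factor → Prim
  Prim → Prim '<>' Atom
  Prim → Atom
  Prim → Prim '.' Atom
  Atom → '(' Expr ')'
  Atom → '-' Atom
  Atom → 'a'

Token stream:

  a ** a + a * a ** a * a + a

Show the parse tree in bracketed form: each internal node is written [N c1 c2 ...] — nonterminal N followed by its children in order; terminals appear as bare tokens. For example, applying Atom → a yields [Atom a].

[Expr [Expr [Expr [Term [Factor [Prim [Atom a]] ** [Factor [Prim [Atom a]]]]]] + [Term [Factor [Prim [Atom a]]] * [Term [Factor [Prim [Atom a]] ** [Factor [Prim [Atom a]]]] * [Term [Factor [Prim [Atom a]]]]]]] + [Term [Factor [Prim [Atom a]]]]]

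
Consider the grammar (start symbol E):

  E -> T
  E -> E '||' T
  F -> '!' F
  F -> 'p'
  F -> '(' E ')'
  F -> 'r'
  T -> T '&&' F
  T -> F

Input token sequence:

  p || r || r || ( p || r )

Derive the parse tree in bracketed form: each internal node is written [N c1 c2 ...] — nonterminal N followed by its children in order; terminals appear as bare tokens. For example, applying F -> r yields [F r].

[E [E [E [E [T [F p]]] || [T [F r]]] || [T [F r]]] || [T [F ( [E [E [T [F p]]] || [T [F r]]] )]]]

E
E || T
E || T || T
E || T || T || T
T || T || T || T
F || T || T || T
p || T || T || T
p || F || T || T
p || r || T || T
p || r || F || T
p || r || r || T
p || r || r || F
p || r || r || ( E )
p || r || r || ( E || T )
p || r || r || ( T || T )
p || r || r || ( F || T )
p || r || r || ( p || T )
p || r || r || ( p || F )
p || r || r || ( p || r )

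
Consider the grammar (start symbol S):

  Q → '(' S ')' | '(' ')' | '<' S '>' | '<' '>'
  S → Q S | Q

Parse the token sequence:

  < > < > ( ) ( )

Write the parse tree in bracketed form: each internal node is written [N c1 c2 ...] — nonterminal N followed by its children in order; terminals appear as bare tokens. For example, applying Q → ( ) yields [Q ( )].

S
Q S
< > S
< > Q S
< > < > S
< > < > Q S
< > < > ( ) S
< > < > ( ) Q
< > < > ( ) ( )

[S [Q < >] [S [Q < >] [S [Q ( )] [S [Q ( )]]]]]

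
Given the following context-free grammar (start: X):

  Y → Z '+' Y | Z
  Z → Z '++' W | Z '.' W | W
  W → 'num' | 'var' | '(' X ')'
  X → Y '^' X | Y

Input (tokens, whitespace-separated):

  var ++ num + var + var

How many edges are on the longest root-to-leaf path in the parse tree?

6

[X [Y [Z [Z [W var]] ++ [W num]] + [Y [Z [W var]] + [Y [Z [W var]]]]]]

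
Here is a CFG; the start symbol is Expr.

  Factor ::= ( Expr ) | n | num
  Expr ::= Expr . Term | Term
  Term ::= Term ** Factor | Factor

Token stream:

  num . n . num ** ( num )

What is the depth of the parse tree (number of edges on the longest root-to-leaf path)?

[Expr [Expr [Expr [Term [Factor num]]] . [Term [Factor n]]] . [Term [Term [Factor num]] ** [Factor ( [Expr [Term [Factor num]]] )]]]

6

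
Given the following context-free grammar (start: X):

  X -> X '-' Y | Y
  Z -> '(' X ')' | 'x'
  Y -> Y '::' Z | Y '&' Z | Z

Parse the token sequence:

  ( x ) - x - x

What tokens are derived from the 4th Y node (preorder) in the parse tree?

[X [X [X [Y [Z ( [X [Y [Z x]]] )]]] - [Y [Z x]]] - [Y [Z x]]]

x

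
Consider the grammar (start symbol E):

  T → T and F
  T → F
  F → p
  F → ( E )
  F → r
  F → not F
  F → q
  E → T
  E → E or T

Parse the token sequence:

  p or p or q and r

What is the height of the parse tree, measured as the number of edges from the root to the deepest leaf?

[E [E [E [T [F p]]] or [T [F p]]] or [T [T [F q]] and [F r]]]

5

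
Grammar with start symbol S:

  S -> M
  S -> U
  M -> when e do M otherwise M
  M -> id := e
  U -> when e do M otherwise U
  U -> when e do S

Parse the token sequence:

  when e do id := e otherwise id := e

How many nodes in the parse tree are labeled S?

1

[S [M when e do [M id := e] otherwise [M id := e]]]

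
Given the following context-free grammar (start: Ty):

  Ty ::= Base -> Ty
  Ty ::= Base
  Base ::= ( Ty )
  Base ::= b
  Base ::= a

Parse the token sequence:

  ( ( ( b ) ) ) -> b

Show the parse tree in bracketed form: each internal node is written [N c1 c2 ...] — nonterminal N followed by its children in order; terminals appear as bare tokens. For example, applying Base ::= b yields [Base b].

[Ty [Base ( [Ty [Base ( [Ty [Base ( [Ty [Base b]] )]] )]] )] -> [Ty [Base b]]]

Ty
Base -> Ty
( Ty ) -> Ty
( Base ) -> Ty
( ( Ty ) ) -> Ty
( ( Base ) ) -> Ty
( ( ( Ty ) ) ) -> Ty
( ( ( Base ) ) ) -> Ty
( ( ( b ) ) ) -> Ty
( ( ( b ) ) ) -> Base
( ( ( b ) ) ) -> b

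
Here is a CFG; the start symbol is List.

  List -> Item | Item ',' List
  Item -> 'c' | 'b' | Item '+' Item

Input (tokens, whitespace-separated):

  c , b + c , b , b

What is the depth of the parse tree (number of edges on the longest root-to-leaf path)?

[List [Item c] , [List [Item [Item b] + [Item c]] , [List [Item b] , [List [Item b]]]]]

5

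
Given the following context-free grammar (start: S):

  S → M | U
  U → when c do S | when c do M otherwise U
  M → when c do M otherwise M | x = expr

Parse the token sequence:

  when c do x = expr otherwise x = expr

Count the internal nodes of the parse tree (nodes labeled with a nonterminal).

[S [M when c do [M x = expr] otherwise [M x = expr]]]

4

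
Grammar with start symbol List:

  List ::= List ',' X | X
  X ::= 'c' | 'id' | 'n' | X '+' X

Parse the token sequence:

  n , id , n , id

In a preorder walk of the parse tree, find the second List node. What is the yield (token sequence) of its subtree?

n , id , n

[List [List [List [List [X n]] , [X id]] , [X n]] , [X id]]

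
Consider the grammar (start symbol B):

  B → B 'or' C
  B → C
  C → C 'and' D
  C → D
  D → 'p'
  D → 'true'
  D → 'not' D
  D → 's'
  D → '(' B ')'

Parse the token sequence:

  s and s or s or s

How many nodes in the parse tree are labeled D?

4

[B [B [B [C [C [D s]] and [D s]]] or [C [D s]]] or [C [D s]]]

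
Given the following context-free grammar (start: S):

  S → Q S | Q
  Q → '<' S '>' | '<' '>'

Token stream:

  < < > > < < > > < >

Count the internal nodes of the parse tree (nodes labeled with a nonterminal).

[S [Q < [S [Q < >]] >] [S [Q < [S [Q < >]] >] [S [Q < >]]]]

10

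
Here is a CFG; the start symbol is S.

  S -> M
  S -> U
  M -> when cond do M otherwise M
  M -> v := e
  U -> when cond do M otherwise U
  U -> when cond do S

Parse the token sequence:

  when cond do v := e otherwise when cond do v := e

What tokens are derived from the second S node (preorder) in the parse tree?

[S [U when cond do [M v := e] otherwise [U when cond do [S [M v := e]]]]]

v := e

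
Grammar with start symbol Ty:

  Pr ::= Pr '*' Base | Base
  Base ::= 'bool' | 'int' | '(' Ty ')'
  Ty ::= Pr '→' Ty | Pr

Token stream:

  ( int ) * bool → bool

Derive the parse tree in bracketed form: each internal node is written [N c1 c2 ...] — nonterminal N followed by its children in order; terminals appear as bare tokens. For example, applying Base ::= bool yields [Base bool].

[Ty [Pr [Pr [Base ( [Ty [Pr [Base int]]] )]] * [Base bool]] → [Ty [Pr [Base bool]]]]

Ty
Pr → Ty
Pr * Base → Ty
Base * Base → Ty
( Ty ) * Base → Ty
( Pr ) * Base → Ty
( Base ) * Base → Ty
( int ) * Base → Ty
( int ) * bool → Ty
( int ) * bool → Pr
( int ) * bool → Base
( int ) * bool → bool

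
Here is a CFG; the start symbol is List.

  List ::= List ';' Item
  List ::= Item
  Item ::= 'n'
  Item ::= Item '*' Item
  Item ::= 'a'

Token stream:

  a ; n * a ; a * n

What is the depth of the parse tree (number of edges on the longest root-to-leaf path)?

[List [List [List [Item a]] ; [Item [Item n] * [Item a]]] ; [Item [Item a] * [Item n]]]

4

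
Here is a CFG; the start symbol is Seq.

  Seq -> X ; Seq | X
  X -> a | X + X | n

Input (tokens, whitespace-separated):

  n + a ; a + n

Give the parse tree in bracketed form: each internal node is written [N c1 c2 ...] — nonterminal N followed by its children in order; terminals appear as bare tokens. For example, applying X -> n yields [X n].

[Seq [X [X n] + [X a]] ; [Seq [X [X a] + [X n]]]]

Seq
X ; Seq
X + X ; Seq
n + X ; Seq
n + a ; Seq
n + a ; X
n + a ; X + X
n + a ; a + X
n + a ; a + n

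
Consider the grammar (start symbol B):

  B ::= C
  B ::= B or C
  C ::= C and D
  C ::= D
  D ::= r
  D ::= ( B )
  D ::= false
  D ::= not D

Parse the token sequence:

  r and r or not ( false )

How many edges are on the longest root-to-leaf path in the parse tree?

7

[B [B [C [C [D r]] and [D r]]] or [C [D not [D ( [B [C [D false]]] )]]]]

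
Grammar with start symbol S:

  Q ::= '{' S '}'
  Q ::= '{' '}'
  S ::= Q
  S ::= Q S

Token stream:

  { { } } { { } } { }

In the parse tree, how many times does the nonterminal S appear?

[S [Q { [S [Q { }]] }] [S [Q { [S [Q { }]] }] [S [Q { }]]]]

5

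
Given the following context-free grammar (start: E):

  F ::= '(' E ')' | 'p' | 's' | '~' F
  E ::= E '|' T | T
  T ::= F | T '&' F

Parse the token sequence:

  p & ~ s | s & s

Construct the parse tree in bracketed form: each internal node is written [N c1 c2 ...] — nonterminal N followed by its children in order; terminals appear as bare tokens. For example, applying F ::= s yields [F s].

[E [E [T [T [F p]] & [F ~ [F s]]]] | [T [T [F s]] & [F s]]]

E
E | T
T | T
T & F | T
F & F | T
p & F | T
p & ~ F | T
p & ~ s | T
p & ~ s | T & F
p & ~ s | F & F
p & ~ s | s & F
p & ~ s | s & s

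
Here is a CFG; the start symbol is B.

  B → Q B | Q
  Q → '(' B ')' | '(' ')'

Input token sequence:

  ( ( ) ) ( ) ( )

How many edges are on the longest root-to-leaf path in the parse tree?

4

[B [Q ( [B [Q ( )]] )] [B [Q ( )] [B [Q ( )]]]]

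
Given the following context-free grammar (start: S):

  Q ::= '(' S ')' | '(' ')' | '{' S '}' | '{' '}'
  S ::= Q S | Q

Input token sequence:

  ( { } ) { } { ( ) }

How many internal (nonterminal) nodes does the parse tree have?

10

[S [Q ( [S [Q { }]] )] [S [Q { }] [S [Q { [S [Q ( )]] }]]]]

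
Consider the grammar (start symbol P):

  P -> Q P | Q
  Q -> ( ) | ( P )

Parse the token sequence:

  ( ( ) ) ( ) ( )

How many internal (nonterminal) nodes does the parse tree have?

[P [Q ( [P [Q ( )]] )] [P [Q ( )] [P [Q ( )]]]]

8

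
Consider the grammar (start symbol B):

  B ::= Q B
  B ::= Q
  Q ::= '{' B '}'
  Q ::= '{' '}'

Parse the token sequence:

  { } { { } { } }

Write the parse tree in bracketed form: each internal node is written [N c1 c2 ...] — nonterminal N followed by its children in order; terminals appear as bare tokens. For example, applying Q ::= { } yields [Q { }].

[B [Q { }] [B [Q { [B [Q { }] [B [Q { }]]] }]]]

B
Q B
{ } B
{ } Q
{ } { B }
{ } { Q B }
{ } { { } B }
{ } { { } Q }
{ } { { } { } }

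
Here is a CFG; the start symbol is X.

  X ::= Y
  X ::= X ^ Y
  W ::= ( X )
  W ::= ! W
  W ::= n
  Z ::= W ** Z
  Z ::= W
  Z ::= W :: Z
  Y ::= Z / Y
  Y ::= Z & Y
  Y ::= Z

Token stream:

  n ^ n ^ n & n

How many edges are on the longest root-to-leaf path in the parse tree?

[X [X [X [Y [Z [W n]]]] ^ [Y [Z [W n]]]] ^ [Y [Z [W n]] & [Y [Z [W n]]]]]

6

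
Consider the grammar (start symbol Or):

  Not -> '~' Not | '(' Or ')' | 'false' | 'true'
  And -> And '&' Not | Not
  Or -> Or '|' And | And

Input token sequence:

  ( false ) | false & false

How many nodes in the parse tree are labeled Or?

[Or [Or [And [Not ( [Or [And [Not false]]] )]]] | [And [And [Not false]] & [Not false]]]

3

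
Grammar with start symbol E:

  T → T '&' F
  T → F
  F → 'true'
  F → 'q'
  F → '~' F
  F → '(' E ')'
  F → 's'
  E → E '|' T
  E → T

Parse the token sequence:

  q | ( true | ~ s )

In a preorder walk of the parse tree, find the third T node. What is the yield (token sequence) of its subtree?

true

[E [E [T [F q]]] | [T [F ( [E [E [T [F true]]] | [T [F ~ [F s]]]] )]]]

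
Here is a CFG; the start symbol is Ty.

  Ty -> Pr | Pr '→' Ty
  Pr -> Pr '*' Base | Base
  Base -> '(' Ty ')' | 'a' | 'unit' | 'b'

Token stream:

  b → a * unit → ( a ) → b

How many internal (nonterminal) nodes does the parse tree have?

17

[Ty [Pr [Base b]] → [Ty [Pr [Pr [Base a]] * [Base unit]] → [Ty [Pr [Base ( [Ty [Pr [Base a]]] )]] → [Ty [Pr [Base b]]]]]]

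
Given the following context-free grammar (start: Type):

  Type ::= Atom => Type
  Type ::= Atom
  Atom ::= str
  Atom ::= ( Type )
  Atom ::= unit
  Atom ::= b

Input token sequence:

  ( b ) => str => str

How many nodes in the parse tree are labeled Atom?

[Type [Atom ( [Type [Atom b]] )] => [Type [Atom str] => [Type [Atom str]]]]

4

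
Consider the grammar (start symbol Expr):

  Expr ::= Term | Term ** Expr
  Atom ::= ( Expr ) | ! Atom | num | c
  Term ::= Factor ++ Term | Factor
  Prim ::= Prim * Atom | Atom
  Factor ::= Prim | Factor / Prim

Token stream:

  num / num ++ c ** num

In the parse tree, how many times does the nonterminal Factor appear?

4

[Expr [Term [Factor [Factor [Prim [Atom num]]] / [Prim [Atom num]]] ++ [Term [Factor [Prim [Atom c]]]]] ** [Expr [Term [Factor [Prim [Atom num]]]]]]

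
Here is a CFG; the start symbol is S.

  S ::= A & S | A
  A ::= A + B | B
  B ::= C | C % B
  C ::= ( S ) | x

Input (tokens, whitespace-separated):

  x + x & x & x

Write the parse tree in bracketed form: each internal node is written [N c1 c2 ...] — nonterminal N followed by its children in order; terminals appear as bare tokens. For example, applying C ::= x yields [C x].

S
A & S
A + B & S
B + B & S
C + B & S
x + B & S
x + C & S
x + x & S
x + x & A & S
x + x & B & S
x + x & C & S
x + x & x & S
x + x & x & A
x + x & x & B
x + x & x & C
x + x & x & x

[S [A [A [B [C x]]] + [B [C x]]] & [S [A [B [C x]]] & [S [A [B [C x]]]]]]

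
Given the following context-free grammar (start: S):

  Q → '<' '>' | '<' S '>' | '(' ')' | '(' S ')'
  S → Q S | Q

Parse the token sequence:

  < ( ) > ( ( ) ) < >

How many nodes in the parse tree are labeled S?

5

[S [Q < [S [Q ( )]] >] [S [Q ( [S [Q ( )]] )] [S [Q < >]]]]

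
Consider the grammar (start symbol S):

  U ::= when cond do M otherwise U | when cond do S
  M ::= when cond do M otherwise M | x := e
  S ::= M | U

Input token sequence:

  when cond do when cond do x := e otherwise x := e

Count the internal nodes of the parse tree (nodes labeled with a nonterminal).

6

[S [U when cond do [S [M when cond do [M x := e] otherwise [M x := e]]]]]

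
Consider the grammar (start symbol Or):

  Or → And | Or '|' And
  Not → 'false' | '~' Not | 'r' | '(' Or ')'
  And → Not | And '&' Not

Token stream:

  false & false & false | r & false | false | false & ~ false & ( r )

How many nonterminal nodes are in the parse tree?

[Or [Or [Or [Or [And [And [And [Not false]] & [Not false]] & [Not false]]] | [And [And [Not r]] & [Not false]]] | [And [Not false]]] | [And [And [And [Not false]] & [Not ~ [Not false]]] & [Not ( [Or [And [Not r]]] )]]]

26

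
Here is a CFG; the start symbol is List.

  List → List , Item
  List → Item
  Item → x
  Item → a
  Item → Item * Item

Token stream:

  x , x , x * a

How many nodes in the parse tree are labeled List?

3

[List [List [List [Item x]] , [Item x]] , [Item [Item x] * [Item a]]]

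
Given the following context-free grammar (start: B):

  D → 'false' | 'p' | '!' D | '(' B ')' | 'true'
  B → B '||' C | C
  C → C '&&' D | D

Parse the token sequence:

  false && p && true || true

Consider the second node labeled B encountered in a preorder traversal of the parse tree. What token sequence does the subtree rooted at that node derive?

[B [B [C [C [C [D false]] && [D p]] && [D true]]] || [C [D true]]]

false && p && true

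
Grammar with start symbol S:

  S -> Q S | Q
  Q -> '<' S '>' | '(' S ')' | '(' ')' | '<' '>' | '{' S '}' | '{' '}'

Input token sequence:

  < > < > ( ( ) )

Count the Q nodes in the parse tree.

[S [Q < >] [S [Q < >] [S [Q ( [S [Q ( )]] )]]]]

4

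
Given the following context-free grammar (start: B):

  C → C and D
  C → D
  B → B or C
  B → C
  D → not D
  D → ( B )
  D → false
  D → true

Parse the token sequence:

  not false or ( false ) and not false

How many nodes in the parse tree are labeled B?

[B [B [C [D not [D false]]]] or [C [C [D ( [B [C [D false]]] )]] and [D not [D false]]]]

3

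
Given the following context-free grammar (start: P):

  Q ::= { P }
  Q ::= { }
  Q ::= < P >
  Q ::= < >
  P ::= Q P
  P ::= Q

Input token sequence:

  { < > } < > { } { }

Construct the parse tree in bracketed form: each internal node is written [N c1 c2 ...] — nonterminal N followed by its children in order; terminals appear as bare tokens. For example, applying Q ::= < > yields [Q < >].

P
Q P
{ P } P
{ Q } P
{ < > } P
{ < > } Q P
{ < > } < > P
{ < > } < > Q P
{ < > } < > { } P
{ < > } < > { } Q
{ < > } < > { } { }

[P [Q { [P [Q < >]] }] [P [Q < >] [P [Q { }] [P [Q { }]]]]]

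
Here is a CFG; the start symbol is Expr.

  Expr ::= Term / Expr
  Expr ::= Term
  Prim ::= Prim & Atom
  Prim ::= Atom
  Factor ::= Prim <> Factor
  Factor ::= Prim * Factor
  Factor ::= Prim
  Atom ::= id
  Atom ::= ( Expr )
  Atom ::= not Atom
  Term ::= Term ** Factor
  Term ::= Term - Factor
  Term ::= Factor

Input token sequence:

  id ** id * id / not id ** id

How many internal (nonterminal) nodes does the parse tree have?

[Expr [Term [Term [Factor [Prim [Atom id]]]] ** [Factor [Prim [Atom id]] * [Factor [Prim [Atom id]]]]] / [Expr [Term [Term [Factor [Prim [Atom not [Atom id]]]]] ** [Factor [Prim [Atom id]]]]]]

22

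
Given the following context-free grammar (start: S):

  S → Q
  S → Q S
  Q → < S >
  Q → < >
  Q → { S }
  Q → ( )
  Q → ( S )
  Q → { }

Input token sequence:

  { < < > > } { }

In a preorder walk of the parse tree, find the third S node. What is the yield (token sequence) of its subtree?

< >

[S [Q { [S [Q < [S [Q < >]] >]] }] [S [Q { }]]]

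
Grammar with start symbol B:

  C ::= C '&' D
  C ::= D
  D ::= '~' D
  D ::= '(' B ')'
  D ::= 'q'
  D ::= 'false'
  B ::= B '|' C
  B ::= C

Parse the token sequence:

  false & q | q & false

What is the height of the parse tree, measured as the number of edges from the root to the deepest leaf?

[B [B [C [C [D false]] & [D q]]] | [C [C [D q]] & [D false]]]

5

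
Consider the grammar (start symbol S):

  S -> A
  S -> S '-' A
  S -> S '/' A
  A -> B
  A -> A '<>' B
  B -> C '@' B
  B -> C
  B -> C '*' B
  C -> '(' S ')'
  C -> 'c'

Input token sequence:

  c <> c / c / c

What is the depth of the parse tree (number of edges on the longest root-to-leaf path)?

[S [S [S [A [A [B [C c]]] <> [B [C c]]]] / [A [B [C c]]]] / [A [B [C c]]]]

7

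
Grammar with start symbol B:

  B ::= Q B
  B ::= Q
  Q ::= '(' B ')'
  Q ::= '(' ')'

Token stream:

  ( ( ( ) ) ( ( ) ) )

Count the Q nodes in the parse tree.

[B [Q ( [B [Q ( [B [Q ( )]] )] [B [Q ( [B [Q ( )]] )]]] )]]

5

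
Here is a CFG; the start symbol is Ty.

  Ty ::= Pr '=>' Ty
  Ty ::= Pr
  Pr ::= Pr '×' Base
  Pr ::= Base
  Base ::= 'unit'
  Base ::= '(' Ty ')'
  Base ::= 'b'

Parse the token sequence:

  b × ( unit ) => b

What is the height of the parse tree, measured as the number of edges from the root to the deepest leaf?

6

[Ty [Pr [Pr [Base b]] × [Base ( [Ty [Pr [Base unit]]] )]] => [Ty [Pr [Base b]]]]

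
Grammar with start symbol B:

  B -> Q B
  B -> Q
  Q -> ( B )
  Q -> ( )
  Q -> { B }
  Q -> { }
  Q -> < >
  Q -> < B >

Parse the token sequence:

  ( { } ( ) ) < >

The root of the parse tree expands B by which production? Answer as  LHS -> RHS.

[B [Q ( [B [Q { }] [B [Q ( )]]] )] [B [Q < >]]]

B -> Q B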